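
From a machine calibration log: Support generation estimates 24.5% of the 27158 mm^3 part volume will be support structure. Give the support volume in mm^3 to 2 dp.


V_support = 27158 * 0.245 = 6653.71 mm^3


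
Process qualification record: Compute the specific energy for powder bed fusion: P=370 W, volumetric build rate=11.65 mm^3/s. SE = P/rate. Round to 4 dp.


SE = 370 / 11.65 = 31.7597 J/mm^3


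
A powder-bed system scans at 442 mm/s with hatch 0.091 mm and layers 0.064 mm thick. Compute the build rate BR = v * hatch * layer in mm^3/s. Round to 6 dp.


Rate = 442 * 0.091 * 0.064 = 2.574208 mm^3/s


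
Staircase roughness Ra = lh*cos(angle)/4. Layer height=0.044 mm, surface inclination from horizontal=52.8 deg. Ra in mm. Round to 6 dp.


Ra = 0.044 * cos(52.8) / 4 = 0.006651 mm


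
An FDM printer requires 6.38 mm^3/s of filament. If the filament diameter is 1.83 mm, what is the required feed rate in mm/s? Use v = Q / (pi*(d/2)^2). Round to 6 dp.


A = pi*(1.83/2)^2 = 2.63022
v = 6.38 / 2.63022 = 2.425653 mm/s


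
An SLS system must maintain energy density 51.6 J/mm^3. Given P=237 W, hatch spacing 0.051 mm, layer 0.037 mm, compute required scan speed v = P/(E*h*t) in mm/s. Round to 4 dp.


v = 237 / (51.6*0.051*0.037) = 2434.0346 mm/s


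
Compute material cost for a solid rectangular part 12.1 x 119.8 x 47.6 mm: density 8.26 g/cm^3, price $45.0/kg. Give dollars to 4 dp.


V = 12.1 * 119.8 * 47.6 = 69000.008 mm^3 = 69.000008 cm^3
Mass = 69.000008 * 8.26 / 1000 = 0.56994007 kg
Cost = 0.56994007 * 45.0 = 25.6473 $


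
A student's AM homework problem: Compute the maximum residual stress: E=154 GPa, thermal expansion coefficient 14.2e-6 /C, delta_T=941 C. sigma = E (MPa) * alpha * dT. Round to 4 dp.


sigma = 154*1000 * 14.2e-6 * 941 = 2057.7788 MPa


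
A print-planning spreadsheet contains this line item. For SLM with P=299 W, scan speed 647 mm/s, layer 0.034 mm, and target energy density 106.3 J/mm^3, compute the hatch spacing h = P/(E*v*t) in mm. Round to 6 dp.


h = 299 / (106.3*647*0.034) = 0.127866 mm


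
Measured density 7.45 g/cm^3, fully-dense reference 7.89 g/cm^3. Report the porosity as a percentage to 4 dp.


Porosity = (1-7.45/7.89)*100 = 5.5767 %


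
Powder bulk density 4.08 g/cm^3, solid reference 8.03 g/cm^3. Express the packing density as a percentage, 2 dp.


Packing = (4.08/8.03)*100 = 50.81 %


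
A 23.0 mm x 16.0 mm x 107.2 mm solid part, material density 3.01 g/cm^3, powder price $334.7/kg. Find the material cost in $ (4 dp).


V = 23.0 * 16.0 * 107.2 = 39449.6 mm^3 = 39.4496 cm^3
Mass = 39.4496 * 3.01 / 1000 = 0.1187433 kg
Cost = 0.1187433 * 334.7 = 39.7434 $


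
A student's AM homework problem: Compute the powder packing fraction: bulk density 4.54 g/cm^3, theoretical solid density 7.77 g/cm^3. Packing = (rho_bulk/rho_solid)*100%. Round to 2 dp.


Packing = (4.54/7.77)*100 = 58.43 %


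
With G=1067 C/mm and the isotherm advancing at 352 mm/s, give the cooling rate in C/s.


CR = 1067 * 352 = 375584 C/s


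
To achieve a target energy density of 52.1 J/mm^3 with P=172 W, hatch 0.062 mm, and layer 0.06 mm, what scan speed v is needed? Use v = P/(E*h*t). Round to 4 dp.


v = 172 / (52.1*0.062*0.06) = 887.4579 mm/s


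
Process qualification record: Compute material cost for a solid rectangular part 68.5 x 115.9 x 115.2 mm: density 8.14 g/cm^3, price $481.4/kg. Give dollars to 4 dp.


V = 68.5 * 115.9 * 115.2 = 914590.08 mm^3 = 914.59008 cm^3
Mass = 914.59008 * 8.14 / 1000 = 7.44476325 kg
Cost = 7.44476325 * 481.4 = 3583.909 $


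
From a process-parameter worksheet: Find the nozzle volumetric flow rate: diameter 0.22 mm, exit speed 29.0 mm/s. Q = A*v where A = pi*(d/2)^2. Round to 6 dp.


A = pi*(0.22/2)^2 = 0.03801327 mm^2
Q = 0.03801327 * 29.0 = 1.102385 mm^3/s


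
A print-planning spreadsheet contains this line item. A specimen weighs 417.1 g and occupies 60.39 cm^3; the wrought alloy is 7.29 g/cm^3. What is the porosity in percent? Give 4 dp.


rho_part = 417.1 / 60.39 = 6.90677264 g/cm^3
Porosity = (1 - 6.90677264/7.29)*100 = 5.2569 %


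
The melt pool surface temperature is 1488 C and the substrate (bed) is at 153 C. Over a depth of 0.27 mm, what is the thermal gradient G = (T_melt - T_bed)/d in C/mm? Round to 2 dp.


G = (1488-153)/0.27 = 4944.44 C/mm


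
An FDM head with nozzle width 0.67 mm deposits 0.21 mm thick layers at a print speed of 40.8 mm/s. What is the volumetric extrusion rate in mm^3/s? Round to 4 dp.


Rate = 0.67 * 0.21 * 40.8 = 5.7406 mm^3/s


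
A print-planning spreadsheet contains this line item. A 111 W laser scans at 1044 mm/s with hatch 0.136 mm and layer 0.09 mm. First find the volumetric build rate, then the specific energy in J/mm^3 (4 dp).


Build rate = 1044 * 0.136 * 0.09 = 12.77856 mm^3/s
SE = 111 / 12.77856 = 8.6864 J/mm^3


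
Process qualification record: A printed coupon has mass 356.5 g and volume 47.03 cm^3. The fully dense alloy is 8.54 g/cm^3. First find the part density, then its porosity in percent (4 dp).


rho_part = 356.5 / 47.03 = 7.58026791 g/cm^3
Porosity = (1 - 7.58026791/8.54)*100 = 11.2381 %


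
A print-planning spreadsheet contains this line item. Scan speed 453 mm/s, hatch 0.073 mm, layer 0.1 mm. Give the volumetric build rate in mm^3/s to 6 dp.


Rate = 453 * 0.073 * 0.1 = 3.3069 mm^3/s


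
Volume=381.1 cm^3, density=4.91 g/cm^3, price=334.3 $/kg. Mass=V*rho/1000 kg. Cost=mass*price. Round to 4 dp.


Mass = 381.1*4.91/1000 = 1.871201 kg
Cost = 1.871201 * 334.3 = 625.5425 $


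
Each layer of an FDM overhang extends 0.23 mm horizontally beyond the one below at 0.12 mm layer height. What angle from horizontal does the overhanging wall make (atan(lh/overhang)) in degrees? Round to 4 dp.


angle = atan(0.12/0.23) = 27.5528 degrees


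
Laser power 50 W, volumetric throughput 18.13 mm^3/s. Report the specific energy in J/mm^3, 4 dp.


SE = 50 / 18.13 = 2.7579 J/mm^3


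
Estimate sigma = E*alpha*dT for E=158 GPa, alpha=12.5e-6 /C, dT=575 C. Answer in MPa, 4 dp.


sigma = 158*1000 * 12.5e-6 * 575 = 1135.625 MPa


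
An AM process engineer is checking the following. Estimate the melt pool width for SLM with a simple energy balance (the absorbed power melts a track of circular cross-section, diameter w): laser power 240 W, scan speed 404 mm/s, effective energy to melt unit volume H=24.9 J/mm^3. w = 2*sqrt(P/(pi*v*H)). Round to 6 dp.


w = 2*sqrt(240/(pi*404*24.9)) = 0.174289 mm


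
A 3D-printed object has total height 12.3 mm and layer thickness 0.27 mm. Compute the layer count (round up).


Layers = ceil(12.3/0.27) = 46


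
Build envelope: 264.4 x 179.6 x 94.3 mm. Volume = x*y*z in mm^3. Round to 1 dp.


V = 264.4 * 179.6 * 94.3 = 4477952.4 mm^3


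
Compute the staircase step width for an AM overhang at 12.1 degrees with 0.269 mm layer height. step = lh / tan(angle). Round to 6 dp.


step = 0.269 / tan(12.1) = 1.254773 mm


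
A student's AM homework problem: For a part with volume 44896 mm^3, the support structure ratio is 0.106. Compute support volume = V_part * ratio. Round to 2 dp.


V_support = 44896 * 0.106 = 4758.98 mm^3


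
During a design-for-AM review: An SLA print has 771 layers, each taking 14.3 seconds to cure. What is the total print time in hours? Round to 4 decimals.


t = 771 * 14.3 / 3600 = 3.0626 hrs


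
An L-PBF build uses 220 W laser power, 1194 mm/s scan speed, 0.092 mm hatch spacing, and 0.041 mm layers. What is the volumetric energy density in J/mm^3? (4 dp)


E = 220 / (1194*0.092*0.041) = 48.848 J/mm^3


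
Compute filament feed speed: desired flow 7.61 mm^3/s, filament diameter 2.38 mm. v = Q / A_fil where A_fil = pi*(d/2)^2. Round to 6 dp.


A = pi*(2.38/2)^2 = 4.448809
v = 7.61 / 4.448809 = 1.71057 mm/s


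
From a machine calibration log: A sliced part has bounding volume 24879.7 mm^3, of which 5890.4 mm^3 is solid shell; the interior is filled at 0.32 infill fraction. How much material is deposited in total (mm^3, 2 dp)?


V_infill = (24879.7 - 5890.4) * 0.32 = 6076.58
V_total = 5890.4 + 6076.58 = 11966.98 mm^3


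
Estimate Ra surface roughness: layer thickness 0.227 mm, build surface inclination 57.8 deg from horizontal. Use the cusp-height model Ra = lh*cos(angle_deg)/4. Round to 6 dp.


Ra = 0.227 * cos(57.8) / 4 = 0.030241 mm


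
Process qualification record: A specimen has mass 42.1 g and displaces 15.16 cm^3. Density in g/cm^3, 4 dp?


rho = 42.1 / 15.16 = 2.777 g/cm^3


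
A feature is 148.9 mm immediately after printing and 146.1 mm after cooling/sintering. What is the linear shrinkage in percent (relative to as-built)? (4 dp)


Shrinkage = ((148.9-146.1)/148.9)*100 = 1.8805 %


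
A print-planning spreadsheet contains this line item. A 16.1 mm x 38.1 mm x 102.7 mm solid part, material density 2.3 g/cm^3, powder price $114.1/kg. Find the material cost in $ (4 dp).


V = 16.1 * 38.1 * 102.7 = 62997.207 mm^3 = 62.997207 cm^3
Mass = 62.997207 * 2.3 / 1000 = 0.14489358 kg
Cost = 0.14489358 * 114.1 = 16.5324 $


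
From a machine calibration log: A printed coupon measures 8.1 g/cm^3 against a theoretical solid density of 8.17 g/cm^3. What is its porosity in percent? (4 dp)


Porosity = (1-8.1/8.17)*100 = 0.8568 %


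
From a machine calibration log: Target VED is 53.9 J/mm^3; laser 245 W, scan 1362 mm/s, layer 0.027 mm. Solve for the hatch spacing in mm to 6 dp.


h = 245 / (53.9*1362*0.027) = 0.123605 mm


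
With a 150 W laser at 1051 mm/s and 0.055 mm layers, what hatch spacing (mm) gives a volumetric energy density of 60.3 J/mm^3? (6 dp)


h = 150 / (60.3*1051*0.055) = 0.043034 mm


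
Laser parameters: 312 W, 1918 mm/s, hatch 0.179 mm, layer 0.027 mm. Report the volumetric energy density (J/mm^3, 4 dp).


E = 312 / (1918*0.179*0.027) = 33.6581 J/mm^3


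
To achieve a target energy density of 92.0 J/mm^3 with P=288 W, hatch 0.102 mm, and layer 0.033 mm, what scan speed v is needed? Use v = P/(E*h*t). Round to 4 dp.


v = 288 / (92.0*0.102*0.033) = 930.0163 mm/s


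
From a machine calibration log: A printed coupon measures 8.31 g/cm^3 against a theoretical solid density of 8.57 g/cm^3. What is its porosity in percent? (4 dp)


Porosity = (1-8.31/8.57)*100 = 3.0338 %


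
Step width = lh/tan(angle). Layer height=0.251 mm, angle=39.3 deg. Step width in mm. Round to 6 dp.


step = 0.251 / tan(39.3) = 0.306662 mm


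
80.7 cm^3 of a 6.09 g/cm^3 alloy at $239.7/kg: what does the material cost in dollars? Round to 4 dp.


Mass = 80.7*6.09/1000 = 0.491463 kg
Cost = 0.491463 * 239.7 = 117.8037 $


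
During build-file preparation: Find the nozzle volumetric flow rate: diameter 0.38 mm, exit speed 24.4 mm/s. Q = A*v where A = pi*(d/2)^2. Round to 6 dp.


A = pi*(0.38/2)^2 = 0.11341149 mm^2
Q = 0.11341149 * 24.4 = 2.76724 mm^3/s


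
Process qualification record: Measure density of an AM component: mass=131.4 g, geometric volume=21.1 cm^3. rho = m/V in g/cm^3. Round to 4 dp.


rho = 131.4 / 21.1 = 6.2275 g/cm^3


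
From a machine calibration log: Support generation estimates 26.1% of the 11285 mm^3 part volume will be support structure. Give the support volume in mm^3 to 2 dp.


V_support = 11285 * 0.261 = 2945.39 mm^3


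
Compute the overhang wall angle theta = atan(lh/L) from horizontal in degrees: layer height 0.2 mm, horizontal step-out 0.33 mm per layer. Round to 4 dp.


angle = atan(0.2/0.33) = 31.2184 degrees


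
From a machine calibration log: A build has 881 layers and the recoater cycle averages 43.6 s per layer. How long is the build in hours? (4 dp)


t = 881 * 43.6 / 3600 = 10.6699 hrs


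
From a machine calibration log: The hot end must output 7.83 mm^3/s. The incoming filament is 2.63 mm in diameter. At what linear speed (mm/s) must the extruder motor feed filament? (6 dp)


A = pi*(2.63/2)^2 = 5.432521
v = 7.83 / 5.432521 = 1.44132 mm/s


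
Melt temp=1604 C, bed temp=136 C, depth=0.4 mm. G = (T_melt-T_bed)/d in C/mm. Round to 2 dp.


G = (1604-136)/0.4 = 3670.0 C/mm


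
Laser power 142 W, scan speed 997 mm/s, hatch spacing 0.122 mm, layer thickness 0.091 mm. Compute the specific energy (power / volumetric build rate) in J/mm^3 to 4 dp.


Build rate = 997 * 0.122 * 0.091 = 11.068694 mm^3/s
SE = 142 / 11.068694 = 12.829 J/mm^3


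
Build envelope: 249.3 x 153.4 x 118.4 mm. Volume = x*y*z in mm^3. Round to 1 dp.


V = 249.3 * 153.4 * 118.4 = 4527926.2 mm^3


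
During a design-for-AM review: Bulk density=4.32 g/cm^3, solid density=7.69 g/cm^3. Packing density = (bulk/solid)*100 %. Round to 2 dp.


Packing = (4.32/7.69)*100 = 56.18 %


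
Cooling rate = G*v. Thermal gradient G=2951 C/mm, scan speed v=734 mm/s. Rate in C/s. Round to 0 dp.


CR = 2951 * 734 = 2166034 C/s


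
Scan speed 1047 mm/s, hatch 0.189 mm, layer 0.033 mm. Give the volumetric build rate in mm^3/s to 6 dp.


Rate = 1047 * 0.189 * 0.033 = 6.530139 mm^3/s


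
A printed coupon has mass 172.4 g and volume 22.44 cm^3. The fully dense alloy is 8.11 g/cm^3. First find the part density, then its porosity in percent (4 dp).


rho_part = 172.4 / 22.44 = 7.68270945 g/cm^3
Porosity = (1 - 7.68270945/8.11)*100 = 5.2687 %


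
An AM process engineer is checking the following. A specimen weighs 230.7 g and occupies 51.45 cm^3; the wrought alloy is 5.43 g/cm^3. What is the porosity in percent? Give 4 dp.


rho_part = 230.7 / 51.45 = 4.48396501 g/cm^3
Porosity = (1 - 4.48396501/5.43)*100 = 17.4224 %


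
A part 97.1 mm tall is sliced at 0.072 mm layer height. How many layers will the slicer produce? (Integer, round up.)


Layers = ceil(97.1/0.072) = 1349


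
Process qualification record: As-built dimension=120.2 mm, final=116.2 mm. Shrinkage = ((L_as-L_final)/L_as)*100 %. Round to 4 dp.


Shrinkage = ((120.2-116.2)/120.2)*100 = 3.3278 %


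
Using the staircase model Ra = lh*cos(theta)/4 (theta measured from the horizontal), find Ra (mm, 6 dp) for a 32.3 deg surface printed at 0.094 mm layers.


Ra = 0.094 * cos(32.3) / 4 = 0.019864 mm


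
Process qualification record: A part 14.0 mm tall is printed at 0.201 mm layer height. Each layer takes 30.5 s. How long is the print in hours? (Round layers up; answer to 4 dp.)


Layers = ceil(14.0/0.201) = 70
t = 70 * 30.5 / 3600 = 0.5931 hrs


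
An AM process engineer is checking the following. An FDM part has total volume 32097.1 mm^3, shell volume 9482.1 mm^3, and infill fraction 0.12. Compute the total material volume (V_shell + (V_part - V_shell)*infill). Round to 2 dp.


V_infill = (32097.1 - 9482.1) * 0.12 = 2713.8
V_total = 9482.1 + 2713.8 = 12195.9 mm^3


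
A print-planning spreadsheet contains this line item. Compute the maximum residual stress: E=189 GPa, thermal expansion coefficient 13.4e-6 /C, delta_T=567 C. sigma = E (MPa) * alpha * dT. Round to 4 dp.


sigma = 189*1000 * 13.4e-6 * 567 = 1435.9842 MPa


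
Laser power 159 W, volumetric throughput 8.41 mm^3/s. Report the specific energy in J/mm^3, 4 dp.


SE = 159 / 8.41 = 18.9061 J/mm^3


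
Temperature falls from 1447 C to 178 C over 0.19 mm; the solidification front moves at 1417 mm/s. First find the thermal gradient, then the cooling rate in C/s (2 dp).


G = (1447-178)/0.19 = 6678.94736842 C/mm
CR = 6678.94736842 * 1417 = 9464068.42 C/s


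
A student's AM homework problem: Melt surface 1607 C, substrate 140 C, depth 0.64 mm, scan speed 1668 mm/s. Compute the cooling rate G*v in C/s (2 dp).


G = (1607-140)/0.64 = 2292.1875 C/mm
CR = 2292.1875 * 1668 = 3823368.75 C/s


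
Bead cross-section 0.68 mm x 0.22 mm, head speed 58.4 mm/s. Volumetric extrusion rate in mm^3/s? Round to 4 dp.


Rate = 0.68 * 0.22 * 58.4 = 8.7366 mm^3/s


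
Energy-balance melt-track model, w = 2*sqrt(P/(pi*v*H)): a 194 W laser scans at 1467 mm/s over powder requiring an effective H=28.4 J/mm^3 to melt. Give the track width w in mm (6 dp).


w = 2*sqrt(194/(pi*1467*28.4)) = 0.076998 mm


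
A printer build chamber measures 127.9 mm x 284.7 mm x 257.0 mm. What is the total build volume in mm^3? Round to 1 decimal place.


V = 127.9 * 284.7 * 257.0 = 9358174.4 mm^3


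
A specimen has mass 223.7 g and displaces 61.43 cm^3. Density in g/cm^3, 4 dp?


rho = 223.7 / 61.43 = 3.6415 g/cm^3


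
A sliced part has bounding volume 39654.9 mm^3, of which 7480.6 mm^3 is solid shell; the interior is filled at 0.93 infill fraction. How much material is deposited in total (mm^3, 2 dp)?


V_infill = (39654.9 - 7480.6) * 0.93 = 29922.1
V_total = 7480.6 + 29922.1 = 37402.7 mm^3


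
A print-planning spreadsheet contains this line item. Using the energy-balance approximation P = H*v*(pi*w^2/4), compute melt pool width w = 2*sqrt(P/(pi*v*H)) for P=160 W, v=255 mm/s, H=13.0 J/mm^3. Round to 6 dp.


w = 2*sqrt(160/(pi*255*13.0)) = 0.247898 mm


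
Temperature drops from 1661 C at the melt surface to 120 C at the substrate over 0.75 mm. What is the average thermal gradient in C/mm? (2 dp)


G = (1661-120)/0.75 = 2054.67 C/mm


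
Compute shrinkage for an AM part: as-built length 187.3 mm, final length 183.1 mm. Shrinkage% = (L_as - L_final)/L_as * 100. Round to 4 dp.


Shrinkage = ((187.3-183.1)/187.3)*100 = 2.2424 %


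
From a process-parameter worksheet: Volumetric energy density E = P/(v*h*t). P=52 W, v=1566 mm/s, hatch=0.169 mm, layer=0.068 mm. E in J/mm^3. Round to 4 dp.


E = 52 / (1566*0.169*0.068) = 2.8895 J/mm^3


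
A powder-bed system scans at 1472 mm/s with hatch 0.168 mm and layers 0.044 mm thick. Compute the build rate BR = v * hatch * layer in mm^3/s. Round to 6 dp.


Rate = 1472 * 0.168 * 0.044 = 10.881024 mm^3/s


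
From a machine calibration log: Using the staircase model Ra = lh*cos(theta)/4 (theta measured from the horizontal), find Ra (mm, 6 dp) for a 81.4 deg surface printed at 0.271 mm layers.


Ra = 0.271 * cos(81.4) / 4 = 0.010131 mm


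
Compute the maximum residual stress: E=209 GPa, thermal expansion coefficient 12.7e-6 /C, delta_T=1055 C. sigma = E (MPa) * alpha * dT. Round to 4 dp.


sigma = 209*1000 * 12.7e-6 * 1055 = 2800.2865 MPa


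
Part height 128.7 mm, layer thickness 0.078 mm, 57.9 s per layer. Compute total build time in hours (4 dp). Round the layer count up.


Layers = ceil(128.7/0.078) = 1650
t = 1650 * 57.9 / 3600 = 26.5375 hrs


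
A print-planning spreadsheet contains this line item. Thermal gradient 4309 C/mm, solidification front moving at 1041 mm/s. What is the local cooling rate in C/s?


CR = 4309 * 1041 = 4485669 C/s


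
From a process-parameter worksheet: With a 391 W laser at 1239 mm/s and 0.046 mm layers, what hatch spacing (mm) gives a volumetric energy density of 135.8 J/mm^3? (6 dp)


h = 391 / (135.8*1239*0.046) = 0.050518 mm


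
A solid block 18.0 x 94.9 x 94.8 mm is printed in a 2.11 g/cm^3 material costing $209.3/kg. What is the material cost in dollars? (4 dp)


V = 18.0 * 94.9 * 94.8 = 161937.36 mm^3 = 161.93736 cm^3
Mass = 161.93736 * 2.11 / 1000 = 0.34168783 kg
Cost = 0.34168783 * 209.3 = 71.5153 $


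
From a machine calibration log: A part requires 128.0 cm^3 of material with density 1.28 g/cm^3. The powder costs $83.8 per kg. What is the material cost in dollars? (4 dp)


Mass = 128.0*1.28/1000 = 0.16384 kg
Cost = 0.16384 * 83.8 = 13.7298 $


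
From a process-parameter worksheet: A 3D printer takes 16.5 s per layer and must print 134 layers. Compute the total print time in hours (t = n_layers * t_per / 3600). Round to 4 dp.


t = 134 * 16.5 / 3600 = 0.6142 hrs


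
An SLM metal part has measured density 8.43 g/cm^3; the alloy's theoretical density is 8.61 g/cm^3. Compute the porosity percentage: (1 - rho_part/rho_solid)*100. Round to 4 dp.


Porosity = (1-8.43/8.61)*100 = 2.0906 %


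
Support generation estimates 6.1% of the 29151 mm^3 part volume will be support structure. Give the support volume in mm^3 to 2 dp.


V_support = 29151 * 0.061 = 1778.21 mm^3


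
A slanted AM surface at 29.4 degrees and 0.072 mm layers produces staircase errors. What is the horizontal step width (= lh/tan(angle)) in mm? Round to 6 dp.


step = 0.072 / tan(29.4) = 0.127779 mm


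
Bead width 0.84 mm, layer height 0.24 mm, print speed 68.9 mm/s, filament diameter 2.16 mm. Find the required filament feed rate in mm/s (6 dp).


Q = 0.84 * 0.24 * 68.9 = 13.89024 mm^3/s
A_fil = pi*(2.16/2)^2 = 3.66435367 mm^2
v_feed = 13.89024 / 3.66435367 = 3.790638 mm/s


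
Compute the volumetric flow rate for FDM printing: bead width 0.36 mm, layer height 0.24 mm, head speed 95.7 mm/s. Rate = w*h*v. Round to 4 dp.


Rate = 0.36 * 0.24 * 95.7 = 8.2685 mm^3/s


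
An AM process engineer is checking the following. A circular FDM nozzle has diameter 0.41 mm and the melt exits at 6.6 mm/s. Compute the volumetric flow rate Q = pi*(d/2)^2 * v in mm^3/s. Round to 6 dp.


A = pi*(0.41/2)^2 = 0.13202543 mm^2
Q = 0.13202543 * 6.6 = 0.871368 mm^3/s


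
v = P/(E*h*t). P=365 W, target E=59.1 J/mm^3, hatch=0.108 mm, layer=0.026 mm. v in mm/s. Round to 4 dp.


v = 365 / (59.1*0.108*0.026) = 2199.4206 mm/s


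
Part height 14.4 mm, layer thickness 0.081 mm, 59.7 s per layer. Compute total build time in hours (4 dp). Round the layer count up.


Layers = ceil(14.4/0.081) = 178
t = 178 * 59.7 / 3600 = 2.9518 hrs


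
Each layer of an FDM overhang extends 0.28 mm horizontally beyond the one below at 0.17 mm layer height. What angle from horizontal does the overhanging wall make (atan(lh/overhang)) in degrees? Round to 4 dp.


angle = atan(0.17/0.28) = 31.2637 degrees


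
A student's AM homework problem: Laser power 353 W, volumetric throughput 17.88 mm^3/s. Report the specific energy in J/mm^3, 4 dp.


SE = 353 / 17.88 = 19.7427 J/mm^3


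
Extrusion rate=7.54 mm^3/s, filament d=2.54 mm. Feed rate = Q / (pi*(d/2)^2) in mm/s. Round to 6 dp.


A = pi*(2.54/2)^2 = 5.067075
v = 7.54 / 5.067075 = 1.488038 mm/s


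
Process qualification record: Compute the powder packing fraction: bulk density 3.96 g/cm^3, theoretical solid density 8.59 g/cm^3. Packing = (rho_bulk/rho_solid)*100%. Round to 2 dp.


Packing = (3.96/8.59)*100 = 46.1 %


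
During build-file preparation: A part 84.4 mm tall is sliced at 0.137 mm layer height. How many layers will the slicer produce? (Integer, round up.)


Layers = ceil(84.4/0.137) = 617


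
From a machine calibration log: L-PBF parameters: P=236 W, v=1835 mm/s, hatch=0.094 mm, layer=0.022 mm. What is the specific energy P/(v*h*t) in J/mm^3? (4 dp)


Build rate = 1835 * 0.094 * 0.022 = 3.79478 mm^3/s
SE = 236 / 3.79478 = 62.1907 J/mm^3


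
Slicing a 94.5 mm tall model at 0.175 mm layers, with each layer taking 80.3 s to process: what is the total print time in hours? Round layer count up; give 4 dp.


Layers = ceil(94.5/0.175) = 540
t = 540 * 80.3 / 3600 = 12.045 hrs


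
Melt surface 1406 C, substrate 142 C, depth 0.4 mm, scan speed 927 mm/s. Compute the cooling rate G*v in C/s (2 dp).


G = (1406-142)/0.4 = 3160.0 C/mm
CR = 3160.0 * 927 = 2929320.0 C/s


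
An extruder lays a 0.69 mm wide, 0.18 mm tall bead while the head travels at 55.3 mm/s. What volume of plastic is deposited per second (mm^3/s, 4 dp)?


Rate = 0.69 * 0.18 * 55.3 = 6.8683 mm^3/s


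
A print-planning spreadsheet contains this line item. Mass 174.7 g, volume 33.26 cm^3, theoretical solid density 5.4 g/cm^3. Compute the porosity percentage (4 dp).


rho_part = 174.7 / 33.26 = 5.25255562 g/cm^3
Porosity = (1 - 5.25255562/5.4)*100 = 2.7305 %


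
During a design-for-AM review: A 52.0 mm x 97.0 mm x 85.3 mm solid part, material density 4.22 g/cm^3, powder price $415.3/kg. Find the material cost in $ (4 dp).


V = 52.0 * 97.0 * 85.3 = 430253.2 mm^3 = 430.2532 cm^3
Mass = 430.2532 * 4.22 / 1000 = 1.8156685 kg
Cost = 1.8156685 * 415.3 = 754.0471 $


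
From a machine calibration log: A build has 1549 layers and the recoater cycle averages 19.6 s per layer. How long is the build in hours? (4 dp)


t = 1549 * 19.6 / 3600 = 8.4334 hrs


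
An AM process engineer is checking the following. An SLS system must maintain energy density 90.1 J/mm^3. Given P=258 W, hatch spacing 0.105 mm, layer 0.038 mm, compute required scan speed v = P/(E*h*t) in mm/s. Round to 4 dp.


v = 258 / (90.1*0.105*0.038) = 717.6654 mm/s


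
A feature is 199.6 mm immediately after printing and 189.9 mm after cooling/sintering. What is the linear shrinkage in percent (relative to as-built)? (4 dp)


Shrinkage = ((199.6-189.9)/199.6)*100 = 4.8597 %


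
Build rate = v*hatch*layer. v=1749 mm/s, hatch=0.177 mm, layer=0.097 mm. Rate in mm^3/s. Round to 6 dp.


Rate = 1749 * 0.177 * 0.097 = 30.028581 mm^3/s


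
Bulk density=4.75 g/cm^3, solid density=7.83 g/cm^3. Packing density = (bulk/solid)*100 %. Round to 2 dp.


Packing = (4.75/7.83)*100 = 60.66 %


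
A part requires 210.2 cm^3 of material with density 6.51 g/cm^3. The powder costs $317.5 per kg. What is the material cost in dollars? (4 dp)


Mass = 210.2*6.51/1000 = 1.368402 kg
Cost = 1.368402 * 317.5 = 434.4676 $


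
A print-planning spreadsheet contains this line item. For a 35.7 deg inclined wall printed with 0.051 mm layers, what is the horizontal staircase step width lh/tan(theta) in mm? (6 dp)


step = 0.051 / tan(35.7) = 0.070974 mm


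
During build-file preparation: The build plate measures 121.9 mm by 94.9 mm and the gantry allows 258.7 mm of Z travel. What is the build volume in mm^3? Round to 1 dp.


V = 121.9 * 94.9 * 258.7 = 2992721.8 mm^3


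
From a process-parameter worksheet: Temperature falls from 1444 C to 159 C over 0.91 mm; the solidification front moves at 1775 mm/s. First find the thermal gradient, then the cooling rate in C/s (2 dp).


G = (1444-159)/0.91 = 1412.08791209 C/mm
CR = 1412.08791209 * 1775 = 2506456.04 C/s


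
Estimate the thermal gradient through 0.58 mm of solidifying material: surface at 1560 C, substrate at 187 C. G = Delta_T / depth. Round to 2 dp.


G = (1560-187)/0.58 = 2367.24 C/mm


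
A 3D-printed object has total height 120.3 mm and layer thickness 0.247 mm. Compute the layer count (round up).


Layers = ceil(120.3/0.247) = 488


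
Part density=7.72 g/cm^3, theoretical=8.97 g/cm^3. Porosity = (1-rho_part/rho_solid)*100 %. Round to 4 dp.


Porosity = (1-7.72/8.97)*100 = 13.9353 %


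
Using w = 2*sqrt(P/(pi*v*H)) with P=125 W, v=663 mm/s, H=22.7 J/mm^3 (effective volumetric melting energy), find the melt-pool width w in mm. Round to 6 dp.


w = 2*sqrt(125/(pi*663*22.7)) = 0.102835 mm


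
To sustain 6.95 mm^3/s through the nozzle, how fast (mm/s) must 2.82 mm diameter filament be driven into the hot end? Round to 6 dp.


A = pi*(2.82/2)^2 = 6.2458
v = 6.95 / 6.2458 = 1.112748 mm/s


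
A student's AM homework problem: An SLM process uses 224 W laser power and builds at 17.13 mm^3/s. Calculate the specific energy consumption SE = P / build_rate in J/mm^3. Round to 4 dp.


SE = 224 / 17.13 = 13.0765 J/mm^3


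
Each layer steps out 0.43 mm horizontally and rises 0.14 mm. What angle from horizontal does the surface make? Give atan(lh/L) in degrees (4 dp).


angle = atan(0.14/0.43) = 18.0343 degrees


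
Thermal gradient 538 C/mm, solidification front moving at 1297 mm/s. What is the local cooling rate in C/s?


CR = 538 * 1297 = 697786 C/s


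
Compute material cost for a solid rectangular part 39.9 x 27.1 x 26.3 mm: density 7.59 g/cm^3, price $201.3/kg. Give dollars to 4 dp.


V = 39.9 * 27.1 * 26.3 = 28437.927 mm^3 = 28.437927 cm^3
Mass = 28.437927 * 7.59 / 1000 = 0.21584387 kg
Cost = 0.21584387 * 201.3 = 43.4494 $


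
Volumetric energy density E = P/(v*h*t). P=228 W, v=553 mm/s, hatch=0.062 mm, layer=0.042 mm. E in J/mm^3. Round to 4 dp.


E = 228 / (553*0.062*0.042) = 158.332 J/mm^3


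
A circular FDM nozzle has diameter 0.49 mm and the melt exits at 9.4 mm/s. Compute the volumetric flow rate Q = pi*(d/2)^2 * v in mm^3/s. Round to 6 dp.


A = pi*(0.49/2)^2 = 0.1885741 mm^2
Q = 0.1885741 * 9.4 = 1.772597 mm^3/s


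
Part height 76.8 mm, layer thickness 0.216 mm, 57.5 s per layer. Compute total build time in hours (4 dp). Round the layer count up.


Layers = ceil(76.8/0.216) = 356
t = 356 * 57.5 / 3600 = 5.6861 hrs


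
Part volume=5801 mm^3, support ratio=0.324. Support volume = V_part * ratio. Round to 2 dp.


V_support = 5801 * 0.324 = 1879.52 mm^3


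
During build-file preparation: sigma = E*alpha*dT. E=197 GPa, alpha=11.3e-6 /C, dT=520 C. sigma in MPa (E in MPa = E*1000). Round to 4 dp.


sigma = 197*1000 * 11.3e-6 * 520 = 1157.572 MPa


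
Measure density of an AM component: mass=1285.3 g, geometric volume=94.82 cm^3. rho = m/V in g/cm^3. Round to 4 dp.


rho = 1285.3 / 94.82 = 13.5552 g/cm^3


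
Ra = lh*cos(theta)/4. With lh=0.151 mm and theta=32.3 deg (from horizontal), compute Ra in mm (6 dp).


Ra = 0.151 * cos(32.3) / 4 = 0.031909 mm


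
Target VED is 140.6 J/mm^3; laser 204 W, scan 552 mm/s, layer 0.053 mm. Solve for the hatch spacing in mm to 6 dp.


h = 204 / (140.6*552*0.053) = 0.049594 mm


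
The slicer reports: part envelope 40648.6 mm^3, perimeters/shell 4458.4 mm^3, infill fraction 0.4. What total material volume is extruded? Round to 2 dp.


V_infill = (40648.6 - 4458.4) * 0.4 = 14476.08
V_total = 4458.4 + 14476.08 = 18934.48 mm^3


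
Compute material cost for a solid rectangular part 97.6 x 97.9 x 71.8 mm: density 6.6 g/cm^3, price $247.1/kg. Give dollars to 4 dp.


V = 97.6 * 97.9 * 71.8 = 686051.872 mm^3 = 686.051872 cm^3
Mass = 686.051872 * 6.6 / 1000 = 4.52794236 kg
Cost = 4.52794236 * 247.1 = 1118.8546 $


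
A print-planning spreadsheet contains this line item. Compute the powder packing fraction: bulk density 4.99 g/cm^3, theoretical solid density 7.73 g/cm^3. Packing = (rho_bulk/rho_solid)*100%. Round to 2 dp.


Packing = (4.99/7.73)*100 = 64.55 %


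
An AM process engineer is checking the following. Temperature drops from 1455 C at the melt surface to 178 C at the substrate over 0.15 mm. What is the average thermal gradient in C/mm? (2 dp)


G = (1455-178)/0.15 = 8513.33 C/mm


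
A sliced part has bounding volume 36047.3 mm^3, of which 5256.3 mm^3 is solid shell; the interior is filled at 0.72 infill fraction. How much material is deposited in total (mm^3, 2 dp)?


V_infill = (36047.3 - 5256.3) * 0.72 = 22169.52
V_total = 5256.3 + 22169.52 = 27425.82 mm^3


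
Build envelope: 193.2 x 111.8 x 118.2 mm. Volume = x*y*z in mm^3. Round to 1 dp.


V = 193.2 * 111.8 * 118.2 = 2553091.6 mm^3


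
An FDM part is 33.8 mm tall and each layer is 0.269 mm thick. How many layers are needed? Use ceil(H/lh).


Layers = ceil(33.8/0.269) = 126


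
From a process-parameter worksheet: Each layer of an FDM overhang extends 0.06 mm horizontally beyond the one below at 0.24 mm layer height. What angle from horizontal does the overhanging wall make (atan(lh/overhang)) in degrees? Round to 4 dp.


angle = atan(0.24/0.06) = 75.9638 degrees


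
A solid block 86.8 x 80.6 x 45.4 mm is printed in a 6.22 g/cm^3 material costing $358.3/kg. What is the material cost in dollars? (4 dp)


V = 86.8 * 80.6 * 45.4 = 317622.032 mm^3 = 317.622032 cm^3
Mass = 317.622032 * 6.22 / 1000 = 1.97560904 kg
Cost = 1.97560904 * 358.3 = 707.8607 $


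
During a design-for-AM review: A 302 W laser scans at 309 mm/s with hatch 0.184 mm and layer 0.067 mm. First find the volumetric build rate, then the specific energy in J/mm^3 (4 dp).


Build rate = 309 * 0.184 * 0.067 = 3.809352 mm^3/s
SE = 302 / 3.809352 = 79.2786 J/mm^3


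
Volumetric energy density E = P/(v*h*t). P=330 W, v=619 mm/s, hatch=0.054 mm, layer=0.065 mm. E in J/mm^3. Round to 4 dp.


E = 330 / (619*0.054*0.065) = 151.8855 J/mm^3


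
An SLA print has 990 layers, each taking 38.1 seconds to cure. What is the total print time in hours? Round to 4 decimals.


t = 990 * 38.1 / 3600 = 10.4775 hrs


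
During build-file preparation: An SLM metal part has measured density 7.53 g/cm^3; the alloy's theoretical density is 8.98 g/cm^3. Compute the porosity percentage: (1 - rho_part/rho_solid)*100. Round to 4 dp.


Porosity = (1-7.53/8.98)*100 = 16.147 %


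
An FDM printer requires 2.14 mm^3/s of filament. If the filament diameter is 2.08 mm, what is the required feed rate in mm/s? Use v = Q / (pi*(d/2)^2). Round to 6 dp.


A = pi*(2.08/2)^2 = 3.397947
v = 2.14 / 3.397947 = 0.629792 mm/s


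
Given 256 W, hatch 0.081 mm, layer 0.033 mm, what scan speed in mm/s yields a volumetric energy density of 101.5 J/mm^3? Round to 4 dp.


v = 256 / (101.5*0.081*0.033) = 943.5718 mm/s


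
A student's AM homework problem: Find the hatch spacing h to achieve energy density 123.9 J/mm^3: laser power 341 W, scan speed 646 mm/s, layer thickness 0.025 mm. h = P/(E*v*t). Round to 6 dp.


h = 341 / (123.9*646*0.025) = 0.170416 mm


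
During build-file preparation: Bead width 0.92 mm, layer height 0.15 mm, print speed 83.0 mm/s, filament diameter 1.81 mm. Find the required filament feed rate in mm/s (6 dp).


Q = 0.92 * 0.15 * 83.0 = 11.454 mm^3/s
A_fil = pi*(1.81/2)^2 = 2.57304292 mm^2
v_feed = 11.454 / 2.57304292 = 4.451539 mm/s


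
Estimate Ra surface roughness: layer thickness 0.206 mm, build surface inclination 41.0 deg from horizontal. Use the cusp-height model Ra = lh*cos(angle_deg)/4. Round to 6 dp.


Ra = 0.206 * cos(41.0) / 4 = 0.038868 mm


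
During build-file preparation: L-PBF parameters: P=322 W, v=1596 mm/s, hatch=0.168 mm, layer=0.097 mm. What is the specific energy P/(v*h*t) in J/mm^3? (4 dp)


Build rate = 1596 * 0.168 * 0.097 = 26.008416 mm^3/s
SE = 322 / 26.008416 = 12.3806 J/mm^3


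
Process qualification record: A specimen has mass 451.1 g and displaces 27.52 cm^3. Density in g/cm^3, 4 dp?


rho = 451.1 / 27.52 = 16.3917 g/cm^3


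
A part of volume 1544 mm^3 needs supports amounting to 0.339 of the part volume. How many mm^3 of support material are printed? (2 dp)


V_support = 1544 * 0.339 = 523.42 mm^3


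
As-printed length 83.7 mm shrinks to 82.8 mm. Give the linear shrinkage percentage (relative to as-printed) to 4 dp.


Shrinkage = ((83.7-82.8)/83.7)*100 = 1.0753 %


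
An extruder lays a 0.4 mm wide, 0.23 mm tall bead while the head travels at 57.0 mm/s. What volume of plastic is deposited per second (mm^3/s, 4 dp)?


Rate = 0.4 * 0.23 * 57.0 = 5.244 mm^3/s


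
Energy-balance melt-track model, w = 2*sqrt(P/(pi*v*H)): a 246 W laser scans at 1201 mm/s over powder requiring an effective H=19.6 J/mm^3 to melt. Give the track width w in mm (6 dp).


w = 2*sqrt(246/(pi*1201*19.6)) = 0.115351 mm


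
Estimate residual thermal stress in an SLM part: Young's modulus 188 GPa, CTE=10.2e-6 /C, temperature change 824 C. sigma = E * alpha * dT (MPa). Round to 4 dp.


sigma = 188*1000 * 10.2e-6 * 824 = 1580.1024 MPa


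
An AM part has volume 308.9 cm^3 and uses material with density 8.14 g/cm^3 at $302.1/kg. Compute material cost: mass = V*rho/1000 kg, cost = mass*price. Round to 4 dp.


Mass = 308.9*8.14/1000 = 2.514446 kg
Cost = 2.514446 * 302.1 = 759.6141 $


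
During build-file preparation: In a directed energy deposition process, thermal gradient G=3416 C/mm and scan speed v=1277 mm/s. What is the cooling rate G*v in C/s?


CR = 3416 * 1277 = 4362232 C/s


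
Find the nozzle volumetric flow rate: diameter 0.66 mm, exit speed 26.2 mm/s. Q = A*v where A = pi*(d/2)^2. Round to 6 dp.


A = pi*(0.66/2)^2 = 0.34211944 mm^2
Q = 0.34211944 * 26.2 = 8.963529 mm^3/s


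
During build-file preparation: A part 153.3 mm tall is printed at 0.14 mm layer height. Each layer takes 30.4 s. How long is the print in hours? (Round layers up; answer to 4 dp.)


Layers = ceil(153.3/0.14) = 1095
t = 1095 * 30.4 / 3600 = 9.2467 hrs


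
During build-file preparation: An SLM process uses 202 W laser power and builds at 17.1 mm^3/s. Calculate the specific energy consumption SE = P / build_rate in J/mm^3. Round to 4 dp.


SE = 202 / 17.1 = 11.8129 J/mm^3


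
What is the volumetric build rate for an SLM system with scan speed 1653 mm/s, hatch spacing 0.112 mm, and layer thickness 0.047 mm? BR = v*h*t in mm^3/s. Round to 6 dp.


Rate = 1653 * 0.112 * 0.047 = 8.701392 mm^3/s


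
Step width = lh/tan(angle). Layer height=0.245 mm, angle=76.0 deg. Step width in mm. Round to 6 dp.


step = 0.245 / tan(76.0) = 0.061085 mm


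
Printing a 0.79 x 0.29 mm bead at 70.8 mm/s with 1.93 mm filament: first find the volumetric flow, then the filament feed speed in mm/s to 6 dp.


Q = 0.79 * 0.29 * 70.8 = 16.22028 mm^3/s
A_fil = pi*(1.93/2)^2 = 2.92552962 mm^2
v_feed = 16.22028 / 2.92552962 = 5.544391 mm/s


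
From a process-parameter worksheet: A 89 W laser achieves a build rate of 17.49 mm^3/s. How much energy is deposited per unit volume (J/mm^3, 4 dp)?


SE = 89 / 17.49 = 5.0886 J/mm^3


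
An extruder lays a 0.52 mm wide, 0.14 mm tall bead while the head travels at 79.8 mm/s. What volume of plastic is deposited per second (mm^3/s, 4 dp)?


Rate = 0.52 * 0.14 * 79.8 = 5.8094 mm^3/s


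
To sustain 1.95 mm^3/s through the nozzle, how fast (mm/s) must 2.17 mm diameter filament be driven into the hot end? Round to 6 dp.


A = pi*(2.17/2)^2 = 3.698361
v = 1.95 / 3.698361 = 0.527261 mm/s


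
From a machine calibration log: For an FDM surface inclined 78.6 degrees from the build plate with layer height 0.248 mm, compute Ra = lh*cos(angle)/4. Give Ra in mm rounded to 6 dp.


Ra = 0.248 * cos(78.6) / 4 = 0.012255 mm


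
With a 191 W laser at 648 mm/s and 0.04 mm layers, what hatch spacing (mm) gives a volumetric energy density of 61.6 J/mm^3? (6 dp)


h = 191 / (61.6*648*0.04) = 0.119624 mm


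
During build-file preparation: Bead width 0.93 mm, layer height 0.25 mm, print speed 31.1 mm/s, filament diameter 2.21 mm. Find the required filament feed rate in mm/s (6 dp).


Q = 0.93 * 0.25 * 31.1 = 7.23075 mm^3/s
A_fil = pi*(2.21/2)^2 = 3.83596317 mm^2
v_feed = 7.23075 / 3.83596317 = 1.884989 mm/s


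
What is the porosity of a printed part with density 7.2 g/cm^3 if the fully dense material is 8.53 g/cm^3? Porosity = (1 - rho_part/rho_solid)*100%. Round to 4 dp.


Porosity = (1-7.2/8.53)*100 = 15.592 %


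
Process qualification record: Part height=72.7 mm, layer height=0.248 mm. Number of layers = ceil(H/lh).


Layers = ceil(72.7/0.248) = 294


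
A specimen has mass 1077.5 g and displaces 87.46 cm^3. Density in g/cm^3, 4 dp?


rho = 1077.5 / 87.46 = 12.3199 g/cm^3


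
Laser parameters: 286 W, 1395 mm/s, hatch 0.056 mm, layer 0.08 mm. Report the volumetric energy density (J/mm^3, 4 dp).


E = 286 / (1395*0.056*0.08) = 45.7629 J/mm^3


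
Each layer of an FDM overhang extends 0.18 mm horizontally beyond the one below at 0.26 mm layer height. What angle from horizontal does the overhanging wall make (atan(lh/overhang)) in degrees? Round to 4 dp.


angle = atan(0.26/0.18) = 55.3048 degrees


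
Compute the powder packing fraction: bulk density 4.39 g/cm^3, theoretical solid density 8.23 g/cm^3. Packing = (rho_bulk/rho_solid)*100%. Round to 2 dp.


Packing = (4.39/8.23)*100 = 53.34 %


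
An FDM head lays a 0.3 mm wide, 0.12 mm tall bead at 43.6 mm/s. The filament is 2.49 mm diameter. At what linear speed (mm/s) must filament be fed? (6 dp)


Q = 0.3 * 0.12 * 43.6 = 1.5696 mm^3/s
A_fil = pi*(2.49/2)^2 = 4.86954715 mm^2
v_feed = 1.5696 / 4.86954715 = 0.32233 mm/s
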